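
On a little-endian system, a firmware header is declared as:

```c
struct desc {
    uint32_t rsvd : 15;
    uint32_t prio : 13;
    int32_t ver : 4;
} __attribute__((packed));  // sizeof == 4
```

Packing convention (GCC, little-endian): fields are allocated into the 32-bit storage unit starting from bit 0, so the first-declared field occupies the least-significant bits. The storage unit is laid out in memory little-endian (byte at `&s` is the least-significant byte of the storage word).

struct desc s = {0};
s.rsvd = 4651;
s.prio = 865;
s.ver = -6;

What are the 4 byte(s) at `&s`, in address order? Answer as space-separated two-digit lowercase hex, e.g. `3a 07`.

[0+:15] rsvd=4651 & 0x7fff = 0x122b; word=0x0000122b
[15+:13] prio=865 & 0x1fff = 0x361; word=0x01b0922b
[28+:4] ver=-6 & 0xf = 0xa; word=0xa1b0922b
word = 0xa1b0922b → little-endian bytes:
  [0]=0x2b  [1]=0x92  [2]=0xb0  [3]=0xa1

2b 92 b0 a1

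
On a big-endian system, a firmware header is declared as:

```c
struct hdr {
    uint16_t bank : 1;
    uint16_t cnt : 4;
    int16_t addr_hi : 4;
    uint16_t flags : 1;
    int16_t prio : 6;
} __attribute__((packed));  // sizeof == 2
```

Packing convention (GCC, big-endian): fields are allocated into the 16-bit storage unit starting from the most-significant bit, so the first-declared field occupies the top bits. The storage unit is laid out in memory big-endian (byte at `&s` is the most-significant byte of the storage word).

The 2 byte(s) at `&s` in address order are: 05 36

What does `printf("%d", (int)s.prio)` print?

-10

[0]=0x05 [1]=0x36 (big-endian) → word 0x0536
bank:1 @ bit 15 → (0x0536>>15)&0x1 = 0x0
cnt:4 @ bit 11 → (0x0536>>11)&0xf = 0x0
addr_hi:4 @ bit 7 → (0x0536>>7)&0xf = 0xa
flags:1 @ bit 6 → (0x0536>>6)&0x1 = 0x0
prio:6 @ bit 0 → (0x0536>>0)&0x3f = 0x36  ←
prio signed 6b, MSB=1: 54 - 64 = -10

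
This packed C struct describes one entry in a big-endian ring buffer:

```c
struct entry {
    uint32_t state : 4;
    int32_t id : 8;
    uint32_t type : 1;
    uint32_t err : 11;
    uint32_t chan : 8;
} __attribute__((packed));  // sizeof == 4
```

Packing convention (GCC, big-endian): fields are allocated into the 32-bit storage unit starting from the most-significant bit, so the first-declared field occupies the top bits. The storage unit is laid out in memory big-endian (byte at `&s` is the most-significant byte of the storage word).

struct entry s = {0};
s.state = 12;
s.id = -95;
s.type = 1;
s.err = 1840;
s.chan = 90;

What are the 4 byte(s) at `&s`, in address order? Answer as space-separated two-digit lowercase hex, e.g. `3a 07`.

state:4 = 12 → 0xc << 28 → word 0xc0000000
id:8 = -95 → 0xa1 << 20 → word 0xca100000
type:1 = 1 → 0x1 << 19 → word 0xca180000
err:11 = 1840 → 0x730 << 8 → word 0xca1f3000
chan:8 = 90 → 0x5a << 0 → word 0xca1f305a
word = 0xca1f305a → big-endian bytes:
  [0]=0xca  [1]=0x1f  [2]=0x30  [3]=0x5a

ca 1f 30 5a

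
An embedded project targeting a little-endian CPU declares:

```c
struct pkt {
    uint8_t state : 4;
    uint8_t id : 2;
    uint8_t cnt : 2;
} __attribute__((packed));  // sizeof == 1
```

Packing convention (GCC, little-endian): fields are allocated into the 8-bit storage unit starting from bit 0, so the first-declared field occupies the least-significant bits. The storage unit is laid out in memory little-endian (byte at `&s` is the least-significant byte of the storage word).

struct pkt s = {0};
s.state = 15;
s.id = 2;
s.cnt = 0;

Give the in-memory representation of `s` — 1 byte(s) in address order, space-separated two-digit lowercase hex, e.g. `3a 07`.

state (4b) val=15 bits=0xf at bit 0: 0x0f
id (2b) val=2 bits=0x2 at bit 4: 0x2f
cnt (2b) val=0 bits=0x0 at bit 6: 0x2f
word = 0x2f → little-endian bytes:
  [0]=0x2f

2f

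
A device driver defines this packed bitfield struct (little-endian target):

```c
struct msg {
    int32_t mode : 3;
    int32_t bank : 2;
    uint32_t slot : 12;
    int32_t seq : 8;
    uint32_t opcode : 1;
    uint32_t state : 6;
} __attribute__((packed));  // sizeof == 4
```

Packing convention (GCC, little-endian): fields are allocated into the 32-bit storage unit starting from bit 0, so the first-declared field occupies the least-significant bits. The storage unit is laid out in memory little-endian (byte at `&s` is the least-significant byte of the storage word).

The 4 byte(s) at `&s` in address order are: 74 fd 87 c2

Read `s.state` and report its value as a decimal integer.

[0]=0x74 [1]=0xfd [2]=0x87 [3]=0xc2 (little-endian) → word 0xc287fd74
mode:3 @ bit 0 → (0xc287fd74>>0)&0x7 = 0x4
bank:2 @ bit 3 → (0xc287fd74>>3)&0x3 = 0x2
slot:12 @ bit 5 → (0xc287fd74>>5)&0xfff = 0xfeb
seq:8 @ bit 17 → (0xc287fd74>>17)&0xff = 0x43
opcode:1 @ bit 25 → (0xc287fd74>>25)&0x1 = 0x1
state:6 @ bit 26 → (0xc287fd74>>26)&0x3f = 0x30  ←

48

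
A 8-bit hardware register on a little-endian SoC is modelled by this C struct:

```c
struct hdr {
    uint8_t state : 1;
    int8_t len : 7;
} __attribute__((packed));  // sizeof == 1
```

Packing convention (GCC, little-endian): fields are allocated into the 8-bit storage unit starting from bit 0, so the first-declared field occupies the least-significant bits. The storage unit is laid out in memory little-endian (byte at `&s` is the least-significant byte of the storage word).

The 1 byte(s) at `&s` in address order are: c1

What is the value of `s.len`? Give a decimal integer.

[0]=0xc1 (little-endian) → word 0xc1
state [0+:1] = (word>>0) & 0x1 = 1
len [1+:7] = (word>>1) & 0x7f = 96  ←
len signed 7b, MSB=1: 96 - 128 = -32

-32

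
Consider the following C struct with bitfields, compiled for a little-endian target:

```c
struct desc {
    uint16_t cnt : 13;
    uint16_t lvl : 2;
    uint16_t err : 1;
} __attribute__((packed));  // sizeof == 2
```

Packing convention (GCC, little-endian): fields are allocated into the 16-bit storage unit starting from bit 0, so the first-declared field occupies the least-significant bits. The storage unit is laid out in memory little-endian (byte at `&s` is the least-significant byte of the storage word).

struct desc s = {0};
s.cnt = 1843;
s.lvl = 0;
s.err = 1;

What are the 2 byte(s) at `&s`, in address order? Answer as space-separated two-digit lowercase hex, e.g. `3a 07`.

cnt (13b) val=1843 bits=0x733 at bit 0: 0x0733
lvl (2b) val=0 bits=0x0 at bit 13: 0x0733
err (1b) val=1 bits=0x1 at bit 15: 0x8733
word = 0x8733 → little-endian bytes:
  [0]=0x33  [1]=0x87

33 87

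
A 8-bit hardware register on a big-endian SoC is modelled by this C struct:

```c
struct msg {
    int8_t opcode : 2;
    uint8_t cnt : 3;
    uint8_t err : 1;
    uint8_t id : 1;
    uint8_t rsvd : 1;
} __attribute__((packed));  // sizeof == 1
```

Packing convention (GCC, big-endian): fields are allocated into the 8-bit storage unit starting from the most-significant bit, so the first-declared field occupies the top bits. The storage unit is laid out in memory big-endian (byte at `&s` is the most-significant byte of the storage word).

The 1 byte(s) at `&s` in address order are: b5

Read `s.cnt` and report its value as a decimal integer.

6

[0]=0xb5 (big-endian) → word 0xb5
opcode [6+:2] = (word>>6) & 0x3 = 2
cnt [3+:3] = (word>>3) & 0x7 = 6  ←
err [2+:1] = (word>>2) & 0x1 = 1
id [1+:1] = (word>>1) & 0x1 = 0
rsvd [0+:1] = (word>>0) & 0x1 = 1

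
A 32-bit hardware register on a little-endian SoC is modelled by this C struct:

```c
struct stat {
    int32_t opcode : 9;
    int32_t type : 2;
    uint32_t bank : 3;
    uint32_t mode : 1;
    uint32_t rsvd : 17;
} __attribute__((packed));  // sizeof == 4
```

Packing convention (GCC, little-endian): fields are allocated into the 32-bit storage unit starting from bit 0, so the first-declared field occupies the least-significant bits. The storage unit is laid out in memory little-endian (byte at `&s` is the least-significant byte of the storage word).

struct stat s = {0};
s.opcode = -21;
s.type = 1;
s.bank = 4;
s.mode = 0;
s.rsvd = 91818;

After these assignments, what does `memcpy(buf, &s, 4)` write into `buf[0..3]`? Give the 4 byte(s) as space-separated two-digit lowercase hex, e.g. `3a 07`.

eb 23 55 b3

opcode (9b) val=-21 bits=0x1eb at bit 0: 0x000001eb
type (2b) val=1 bits=0x1 at bit 9: 0x000003eb
bank (3b) val=4 bits=0x4 at bit 11: 0x000023eb
mode (1b) val=0 bits=0x0 at bit 14: 0x000023eb
rsvd (17b) val=91818 bits=0x166aa at bit 15: 0xb35523eb
word = 0xb35523eb → little-endian bytes:
  [0]=0xeb  [1]=0x23  [2]=0x55  [3]=0xb3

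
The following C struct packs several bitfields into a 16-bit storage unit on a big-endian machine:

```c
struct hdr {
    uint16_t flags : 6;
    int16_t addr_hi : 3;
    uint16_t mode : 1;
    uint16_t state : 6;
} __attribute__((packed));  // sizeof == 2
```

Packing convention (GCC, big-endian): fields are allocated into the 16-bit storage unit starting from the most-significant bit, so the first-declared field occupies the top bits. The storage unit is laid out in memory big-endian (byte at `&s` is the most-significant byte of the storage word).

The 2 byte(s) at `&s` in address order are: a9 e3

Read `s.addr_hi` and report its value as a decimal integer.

3

[0]=0xa9 [1]=0xe3 (big-endian) → word 0xa9e3
flags:6 @ bit 10 → (0xa9e3>>10)&0x3f = 0x2a
addr_hi:3 @ bit 7 → (0xa9e3>>7)&0x7 = 0x3  ←
mode:1 @ bit 6 → (0xa9e3>>6)&0x1 = 0x1
state:6 @ bit 0 → (0xa9e3>>0)&0x3f = 0x23
addr_hi signed 3b, MSB=0: value = 3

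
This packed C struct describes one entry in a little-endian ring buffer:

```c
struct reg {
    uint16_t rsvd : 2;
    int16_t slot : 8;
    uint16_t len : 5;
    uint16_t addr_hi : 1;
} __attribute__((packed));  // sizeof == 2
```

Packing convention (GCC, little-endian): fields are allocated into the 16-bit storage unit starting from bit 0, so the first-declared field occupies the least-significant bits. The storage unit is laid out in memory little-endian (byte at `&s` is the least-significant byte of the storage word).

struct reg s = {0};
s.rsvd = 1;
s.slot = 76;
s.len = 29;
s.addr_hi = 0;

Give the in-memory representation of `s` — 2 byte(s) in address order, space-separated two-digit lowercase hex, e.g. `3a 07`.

rsvd (2b) val=1 bits=0x1 at bit 0: 0x0001
slot (8b) val=76 bits=0x4c at bit 2: 0x0131
len (5b) val=29 bits=0x1d at bit 10: 0x7531
addr_hi (1b) val=0 bits=0x0 at bit 15: 0x7531
word = 0x7531 → little-endian bytes:
  [0]=0x31  [1]=0x75

31 75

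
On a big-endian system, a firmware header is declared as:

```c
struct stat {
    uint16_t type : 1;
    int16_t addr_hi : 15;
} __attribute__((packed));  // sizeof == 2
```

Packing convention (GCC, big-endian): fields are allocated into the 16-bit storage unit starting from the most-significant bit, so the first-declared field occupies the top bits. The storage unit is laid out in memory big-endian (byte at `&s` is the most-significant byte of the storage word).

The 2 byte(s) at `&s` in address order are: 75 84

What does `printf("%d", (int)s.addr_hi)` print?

[0]=0x75 [1]=0x84 (big-endian) → word 0x7584
type:1 @ bit 15 → (0x7584>>15)&0x1 = 0x0
addr_hi:15 @ bit 0 → (0x7584>>0)&0x7fff = 0x7584  ←
addr_hi signed 15b, MSB=1: 30084 - 32768 = -2684

-2684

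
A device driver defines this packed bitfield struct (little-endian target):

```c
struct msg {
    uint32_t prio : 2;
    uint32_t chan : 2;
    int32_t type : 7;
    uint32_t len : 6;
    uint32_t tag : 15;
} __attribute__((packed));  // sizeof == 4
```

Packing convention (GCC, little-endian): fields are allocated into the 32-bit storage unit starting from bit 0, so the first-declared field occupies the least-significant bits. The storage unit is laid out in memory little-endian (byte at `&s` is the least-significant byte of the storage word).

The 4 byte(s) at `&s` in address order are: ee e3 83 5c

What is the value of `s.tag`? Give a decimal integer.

11841

[0]=0xee [1]=0xe3 [2]=0x83 [3]=0x5c (little-endian) → word 0x5c83e3ee
prio:2 @ bit 0 → (0x5c83e3ee>>0)&0x3 = 0x2
chan:2 @ bit 2 → (0x5c83e3ee>>2)&0x3 = 0x3
type:7 @ bit 4 → (0x5c83e3ee>>4)&0x7f = 0x3e
len:6 @ bit 11 → (0x5c83e3ee>>11)&0x3f = 0x3c
tag:15 @ bit 17 → (0x5c83e3ee>>17)&0x7fff = 0x2e41  ←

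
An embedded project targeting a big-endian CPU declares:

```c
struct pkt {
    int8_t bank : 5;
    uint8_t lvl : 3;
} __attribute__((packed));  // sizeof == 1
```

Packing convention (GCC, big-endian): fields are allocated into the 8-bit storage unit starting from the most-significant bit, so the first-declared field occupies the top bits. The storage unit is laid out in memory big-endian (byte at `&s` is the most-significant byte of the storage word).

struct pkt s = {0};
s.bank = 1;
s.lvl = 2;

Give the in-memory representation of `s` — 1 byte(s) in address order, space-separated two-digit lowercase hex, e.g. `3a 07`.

bank:5 = 1 → 0x1 << 3 → word 0x08
lvl:3 = 2 → 0x2 << 0 → word 0x0a
word = 0x0a → big-endian bytes:
  [0]=0x0a

0a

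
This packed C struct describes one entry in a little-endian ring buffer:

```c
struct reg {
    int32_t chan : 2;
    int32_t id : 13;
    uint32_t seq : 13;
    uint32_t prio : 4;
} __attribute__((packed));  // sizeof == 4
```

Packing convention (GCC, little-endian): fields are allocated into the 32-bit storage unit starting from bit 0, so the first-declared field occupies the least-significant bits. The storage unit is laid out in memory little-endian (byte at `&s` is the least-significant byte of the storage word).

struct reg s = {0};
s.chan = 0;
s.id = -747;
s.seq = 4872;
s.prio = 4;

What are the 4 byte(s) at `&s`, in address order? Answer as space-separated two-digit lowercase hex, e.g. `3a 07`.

54 74 84 49

chan:2 = 0 → 0x0 << 0 → word 0x00000000
id:13 = -747 → 0x1d15 << 2 → word 0x00007454
seq:13 = 4872 → 0x1308 << 15 → word 0x09847454
prio:4 = 4 → 0x4 << 28 → word 0x49847454
word = 0x49847454 → little-endian bytes:
  [0]=0x54  [1]=0x74  [2]=0x84  [3]=0x49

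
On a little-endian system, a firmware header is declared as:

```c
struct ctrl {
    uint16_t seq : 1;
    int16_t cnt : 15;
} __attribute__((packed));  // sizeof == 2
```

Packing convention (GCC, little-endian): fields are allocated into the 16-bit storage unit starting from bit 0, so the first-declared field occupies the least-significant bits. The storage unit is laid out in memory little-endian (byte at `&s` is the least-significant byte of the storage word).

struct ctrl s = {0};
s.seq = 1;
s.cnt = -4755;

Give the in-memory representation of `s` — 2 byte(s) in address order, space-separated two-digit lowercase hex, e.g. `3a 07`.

db da

[0+:1] seq=1 & 0x1 = 0x1; word=0x0001
[1+:15] cnt=-4755 & 0x7fff = 0x6d6d; word=0xdadb
word = 0xdadb → little-endian bytes:
  [0]=0xdb  [1]=0xda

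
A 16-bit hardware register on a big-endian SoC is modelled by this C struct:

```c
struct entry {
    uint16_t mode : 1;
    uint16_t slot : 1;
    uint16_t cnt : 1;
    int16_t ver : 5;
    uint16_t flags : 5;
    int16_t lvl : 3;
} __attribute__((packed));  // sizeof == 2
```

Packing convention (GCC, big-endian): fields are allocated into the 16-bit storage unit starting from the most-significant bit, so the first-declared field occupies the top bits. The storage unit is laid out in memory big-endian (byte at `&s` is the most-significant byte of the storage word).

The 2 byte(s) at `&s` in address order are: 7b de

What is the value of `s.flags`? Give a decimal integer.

[0]=0x7b [1]=0xde (big-endian) → word 0x7bde
mode:1 @ bit 15 → (0x7bde>>15)&0x1 = 0x0
slot:1 @ bit 14 → (0x7bde>>14)&0x1 = 0x1
cnt:1 @ bit 13 → (0x7bde>>13)&0x1 = 0x1
ver:5 @ bit 8 → (0x7bde>>8)&0x1f = 0x1b
flags:5 @ bit 3 → (0x7bde>>3)&0x1f = 0x1b  ←
lvl:3 @ bit 0 → (0x7bde>>0)&0x7 = 0x6

27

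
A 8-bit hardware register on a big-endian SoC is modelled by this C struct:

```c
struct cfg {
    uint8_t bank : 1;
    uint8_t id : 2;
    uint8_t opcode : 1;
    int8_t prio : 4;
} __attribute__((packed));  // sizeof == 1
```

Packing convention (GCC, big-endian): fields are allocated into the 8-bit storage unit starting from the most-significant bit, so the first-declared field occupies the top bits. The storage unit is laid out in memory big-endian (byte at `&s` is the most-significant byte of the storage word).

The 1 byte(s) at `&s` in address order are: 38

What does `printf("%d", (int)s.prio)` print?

-8

[0]=0x38 (big-endian) → word 0x38
bank [7+:1] = (word>>7) & 0x1 = 0
id [5+:2] = (word>>5) & 0x3 = 1
opcode [4+:1] = (word>>4) & 0x1 = 1
prio [0+:4] = (word>>0) & 0xf = 8  ←
prio signed 4b, MSB=1: 8 - 16 = -8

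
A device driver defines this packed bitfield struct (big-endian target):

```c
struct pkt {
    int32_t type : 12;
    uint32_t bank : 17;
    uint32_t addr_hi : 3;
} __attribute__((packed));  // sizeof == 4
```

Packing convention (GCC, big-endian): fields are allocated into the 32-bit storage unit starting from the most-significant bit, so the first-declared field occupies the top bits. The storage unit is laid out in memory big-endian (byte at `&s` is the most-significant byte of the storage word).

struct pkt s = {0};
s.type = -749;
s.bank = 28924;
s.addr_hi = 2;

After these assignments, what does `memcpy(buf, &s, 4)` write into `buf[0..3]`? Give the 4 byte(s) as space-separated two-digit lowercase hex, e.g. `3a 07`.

type (12b) val=-749 bits=0xd13 at bit 20: 0xd1300000
bank (17b) val=28924 bits=0x70fc at bit 3: 0xd13387e0
addr_hi (3b) val=2 bits=0x2 at bit 0: 0xd13387e2
word = 0xd13387e2 → big-endian bytes:
  [0]=0xd1  [1]=0x33  [2]=0x87  [3]=0xe2

d1 33 87 e2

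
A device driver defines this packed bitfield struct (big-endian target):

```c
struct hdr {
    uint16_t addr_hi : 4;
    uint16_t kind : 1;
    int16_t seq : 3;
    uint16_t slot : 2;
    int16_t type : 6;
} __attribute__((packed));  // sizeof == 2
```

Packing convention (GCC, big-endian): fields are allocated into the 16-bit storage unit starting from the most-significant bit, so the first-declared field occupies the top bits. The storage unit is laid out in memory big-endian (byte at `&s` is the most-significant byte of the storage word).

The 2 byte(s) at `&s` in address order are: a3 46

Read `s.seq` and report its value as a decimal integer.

3

[0]=0xa3 [1]=0x46 (big-endian) → word 0xa346
addr_hi:4 @ bit 12 → (0xa346>>12)&0xf = 0xa
kind:1 @ bit 11 → (0xa346>>11)&0x1 = 0x0
seq:3 @ bit 8 → (0xa346>>8)&0x7 = 0x3  ←
slot:2 @ bit 6 → (0xa346>>6)&0x3 = 0x1
type:6 @ bit 0 → (0xa346>>0)&0x3f = 0x6
seq signed 3b, MSB=0: value = 3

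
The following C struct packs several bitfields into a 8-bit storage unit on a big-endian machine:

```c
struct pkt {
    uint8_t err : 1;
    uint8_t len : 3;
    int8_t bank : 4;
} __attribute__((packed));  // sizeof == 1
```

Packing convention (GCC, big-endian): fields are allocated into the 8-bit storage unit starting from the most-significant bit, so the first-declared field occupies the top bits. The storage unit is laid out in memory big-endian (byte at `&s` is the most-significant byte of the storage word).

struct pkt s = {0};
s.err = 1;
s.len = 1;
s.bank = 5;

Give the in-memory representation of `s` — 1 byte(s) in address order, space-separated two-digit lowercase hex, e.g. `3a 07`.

err:1 = 1 → 0x1 << 7 → word 0x80
len:3 = 1 → 0x1 << 4 → word 0x90
bank:4 = 5 → 0x5 << 0 → word 0x95
word = 0x95 → big-endian bytes:
  [0]=0x95

95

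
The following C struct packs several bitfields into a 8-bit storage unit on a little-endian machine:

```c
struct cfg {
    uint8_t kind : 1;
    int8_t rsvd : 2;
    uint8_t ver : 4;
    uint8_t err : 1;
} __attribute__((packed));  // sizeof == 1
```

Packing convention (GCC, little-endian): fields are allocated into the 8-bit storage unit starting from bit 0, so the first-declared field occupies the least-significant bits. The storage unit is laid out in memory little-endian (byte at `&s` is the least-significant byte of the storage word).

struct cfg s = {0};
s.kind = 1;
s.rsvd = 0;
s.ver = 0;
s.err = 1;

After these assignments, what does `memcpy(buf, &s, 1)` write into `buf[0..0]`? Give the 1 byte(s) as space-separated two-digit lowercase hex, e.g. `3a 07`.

81

kind (1b) val=1 bits=0x1 at bit 0: 0x01
rsvd (2b) val=0 bits=0x0 at bit 1: 0x01
ver (4b) val=0 bits=0x0 at bit 3: 0x01
err (1b) val=1 bits=0x1 at bit 7: 0x81
word = 0x81 → little-endian bytes:
  [0]=0x81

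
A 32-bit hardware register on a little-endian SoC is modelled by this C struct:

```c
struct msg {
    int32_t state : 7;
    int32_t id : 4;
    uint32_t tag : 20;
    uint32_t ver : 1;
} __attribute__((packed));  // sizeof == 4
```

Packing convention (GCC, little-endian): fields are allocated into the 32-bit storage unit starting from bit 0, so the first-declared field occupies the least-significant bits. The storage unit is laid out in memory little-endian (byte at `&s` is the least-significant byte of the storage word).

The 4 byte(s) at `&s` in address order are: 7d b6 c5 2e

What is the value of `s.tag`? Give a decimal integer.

383158

[0]=0x7d [1]=0xb6 [2]=0xc5 [3]=0x2e (little-endian) → word 0x2ec5b67d
state [0+:7] = (word>>0) & 0x7f = 125
id [7+:4] = (word>>7) & 0xf = 12
tag [11+:20] = (word>>11) & 0xfffff = 383158  ←
ver [31+:1] = (word>>31) & 0x1 = 0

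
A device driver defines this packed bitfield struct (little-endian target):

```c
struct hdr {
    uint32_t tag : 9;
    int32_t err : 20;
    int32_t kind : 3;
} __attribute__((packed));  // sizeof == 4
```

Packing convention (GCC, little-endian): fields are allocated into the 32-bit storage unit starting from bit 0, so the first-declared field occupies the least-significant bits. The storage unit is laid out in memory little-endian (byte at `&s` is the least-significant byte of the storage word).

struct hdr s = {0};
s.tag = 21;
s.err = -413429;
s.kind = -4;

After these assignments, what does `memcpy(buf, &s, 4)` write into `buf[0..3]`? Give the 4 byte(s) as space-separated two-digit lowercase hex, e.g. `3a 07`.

15 16 62 93

[0+:9] tag=21 & 0x1ff = 0x15; word=0x00000015
[9+:20] err=-413429 & 0xfffff = 0x9b10b; word=0x13621615
[29+:3] kind=-4 & 0x7 = 0x4; word=0x93621615
word = 0x93621615 → little-endian bytes:
  [0]=0x15  [1]=0x16  [2]=0x62  [3]=0x93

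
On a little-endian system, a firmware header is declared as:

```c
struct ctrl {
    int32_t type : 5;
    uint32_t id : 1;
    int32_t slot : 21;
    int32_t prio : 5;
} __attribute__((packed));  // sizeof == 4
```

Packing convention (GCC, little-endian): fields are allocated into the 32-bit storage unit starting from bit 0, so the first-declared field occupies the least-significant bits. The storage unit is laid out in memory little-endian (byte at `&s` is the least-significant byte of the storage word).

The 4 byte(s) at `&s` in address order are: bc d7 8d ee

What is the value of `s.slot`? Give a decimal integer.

[0]=0xbc [1]=0xd7 [2]=0x8d [3]=0xee (little-endian) → word 0xee8dd7bc
type [0+:5] = (word>>0) & 0x1f = 28
id [5+:1] = (word>>5) & 0x1 = 1
slot [6+:21] = (word>>6) & 0x1fffff = 1718110  ←
prio [27+:5] = (word>>27) & 0x1f = 29
slot signed 21b, MSB=1: 1718110 - 2097152 = -379042

-379042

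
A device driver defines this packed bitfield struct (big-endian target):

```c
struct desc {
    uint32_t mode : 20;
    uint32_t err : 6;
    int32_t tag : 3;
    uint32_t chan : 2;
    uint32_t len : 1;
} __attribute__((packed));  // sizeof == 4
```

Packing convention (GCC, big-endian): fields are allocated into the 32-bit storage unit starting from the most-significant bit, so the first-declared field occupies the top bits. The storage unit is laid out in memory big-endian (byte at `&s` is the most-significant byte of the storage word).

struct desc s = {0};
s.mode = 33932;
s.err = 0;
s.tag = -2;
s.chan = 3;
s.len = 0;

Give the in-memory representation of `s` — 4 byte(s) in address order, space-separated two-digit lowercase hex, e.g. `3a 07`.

08 48 c0 36

mode:20 = 33932 → 0x848c << 12 → word 0x0848c000
err:6 = 0 → 0x0 << 6 → word 0x0848c000
tag:3 = -2 → 0x6 << 3 → word 0x0848c030
chan:2 = 3 → 0x3 << 1 → word 0x0848c036
len:1 = 0 → 0x0 << 0 → word 0x0848c036
word = 0x0848c036 → big-endian bytes:
  [0]=0x08  [1]=0x48  [2]=0xc0  [3]=0x36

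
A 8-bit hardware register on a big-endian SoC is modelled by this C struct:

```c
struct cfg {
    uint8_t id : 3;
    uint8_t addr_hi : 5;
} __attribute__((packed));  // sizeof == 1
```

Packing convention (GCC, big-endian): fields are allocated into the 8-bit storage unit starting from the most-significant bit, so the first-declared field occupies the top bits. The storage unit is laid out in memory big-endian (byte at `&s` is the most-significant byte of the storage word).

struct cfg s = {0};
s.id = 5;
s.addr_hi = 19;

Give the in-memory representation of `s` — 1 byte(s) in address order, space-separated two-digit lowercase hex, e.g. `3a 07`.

b3

[5+:3] id=5 & 0x7 = 0x5; word=0xa0
[0+:5] addr_hi=19 & 0x1f = 0x13; word=0xb3
word = 0xb3 → big-endian bytes:
  [0]=0xb3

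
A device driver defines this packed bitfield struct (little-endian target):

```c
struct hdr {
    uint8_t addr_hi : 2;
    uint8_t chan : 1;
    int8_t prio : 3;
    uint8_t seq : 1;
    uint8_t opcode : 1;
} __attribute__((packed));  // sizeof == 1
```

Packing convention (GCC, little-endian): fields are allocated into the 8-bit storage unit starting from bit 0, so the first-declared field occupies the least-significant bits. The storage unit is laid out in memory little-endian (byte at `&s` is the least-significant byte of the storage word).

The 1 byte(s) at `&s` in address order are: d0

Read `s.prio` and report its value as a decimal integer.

2

[0]=0xd0 (little-endian) → word 0xd0
addr_hi [0+:2] = (word>>0) & 0x3 = 0
chan [2+:1] = (word>>2) & 0x1 = 0
prio [3+:3] = (word>>3) & 0x7 = 2  ←
seq [6+:1] = (word>>6) & 0x1 = 1
opcode [7+:1] = (word>>7) & 0x1 = 1
prio signed 3b, MSB=0: value = 2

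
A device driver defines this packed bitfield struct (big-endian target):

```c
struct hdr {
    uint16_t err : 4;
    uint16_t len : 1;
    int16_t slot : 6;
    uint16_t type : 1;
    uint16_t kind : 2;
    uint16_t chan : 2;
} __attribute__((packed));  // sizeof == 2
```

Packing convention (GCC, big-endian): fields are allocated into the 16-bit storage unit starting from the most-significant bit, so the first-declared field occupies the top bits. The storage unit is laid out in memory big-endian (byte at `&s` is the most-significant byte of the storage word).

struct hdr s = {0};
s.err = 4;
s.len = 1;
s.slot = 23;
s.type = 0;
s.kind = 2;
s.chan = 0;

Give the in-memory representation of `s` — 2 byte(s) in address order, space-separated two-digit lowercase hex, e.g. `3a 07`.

err (4b) val=4 bits=0x4 at bit 12: 0x4000
len (1b) val=1 bits=0x1 at bit 11: 0x4800
slot (6b) val=23 bits=0x17 at bit 5: 0x4ae0
type (1b) val=0 bits=0x0 at bit 4: 0x4ae0
kind (2b) val=2 bits=0x2 at bit 2: 0x4ae8
chan (2b) val=0 bits=0x0 at bit 0: 0x4ae8
word = 0x4ae8 → big-endian bytes:
  [0]=0x4a  [1]=0xe8

4a e8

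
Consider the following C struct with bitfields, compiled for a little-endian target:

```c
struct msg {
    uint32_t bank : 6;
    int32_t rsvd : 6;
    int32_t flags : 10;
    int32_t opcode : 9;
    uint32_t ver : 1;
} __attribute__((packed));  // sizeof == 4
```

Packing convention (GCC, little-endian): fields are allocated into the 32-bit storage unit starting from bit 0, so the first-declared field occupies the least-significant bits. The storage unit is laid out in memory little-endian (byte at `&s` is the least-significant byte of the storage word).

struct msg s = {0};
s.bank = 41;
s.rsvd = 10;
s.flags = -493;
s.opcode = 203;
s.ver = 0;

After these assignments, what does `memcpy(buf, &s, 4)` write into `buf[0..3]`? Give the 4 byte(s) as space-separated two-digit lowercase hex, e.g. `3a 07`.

[0+:6] bank=41 & 0x3f = 0x29; word=0x00000029
[6+:6] rsvd=10 & 0x3f = 0xa; word=0x000002a9
[12+:10] flags=-493 & 0x3ff = 0x213; word=0x002132a9
[22+:9] opcode=203 & 0x1ff = 0xcb; word=0x32e132a9
[31+:1] ver=0 & 0x1 = 0x0; word=0x32e132a9
word = 0x32e132a9 → little-endian bytes:
  [0]=0xa9  [1]=0x32  [2]=0xe1  [3]=0x32

a9 32 e1 32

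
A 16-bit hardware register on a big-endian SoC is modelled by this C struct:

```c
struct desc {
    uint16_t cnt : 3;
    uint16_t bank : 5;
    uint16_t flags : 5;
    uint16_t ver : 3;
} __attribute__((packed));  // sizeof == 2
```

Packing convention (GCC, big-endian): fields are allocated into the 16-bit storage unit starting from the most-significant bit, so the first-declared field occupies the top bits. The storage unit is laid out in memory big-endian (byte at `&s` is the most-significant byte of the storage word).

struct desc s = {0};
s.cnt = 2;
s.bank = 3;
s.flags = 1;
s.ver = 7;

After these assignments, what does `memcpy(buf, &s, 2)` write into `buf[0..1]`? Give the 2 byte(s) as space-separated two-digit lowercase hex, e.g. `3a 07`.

43 0f

cnt:3 = 2 → 0x2 << 13 → word 0x4000
bank:5 = 3 → 0x3 << 8 → word 0x4300
flags:5 = 1 → 0x1 << 3 → word 0x4308
ver:3 = 7 → 0x7 << 0 → word 0x430f
word = 0x430f → big-endian bytes:
  [0]=0x43  [1]=0x0f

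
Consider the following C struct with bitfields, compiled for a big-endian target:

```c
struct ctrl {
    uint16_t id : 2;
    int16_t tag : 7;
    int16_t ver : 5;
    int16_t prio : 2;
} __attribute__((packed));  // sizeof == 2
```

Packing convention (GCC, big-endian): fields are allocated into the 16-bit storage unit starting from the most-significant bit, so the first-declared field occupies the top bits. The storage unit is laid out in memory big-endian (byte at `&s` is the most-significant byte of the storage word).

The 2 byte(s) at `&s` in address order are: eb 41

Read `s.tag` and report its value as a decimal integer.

-42

[0]=0xeb [1]=0x41 (big-endian) → word 0xeb41
id [14+:2] = (word>>14) & 0x3 = 3
tag [7+:7] = (word>>7) & 0x7f = 86  ←
ver [2+:5] = (word>>2) & 0x1f = 16
prio [0+:2] = (word>>0) & 0x3 = 1
tag signed 7b, MSB=1: 86 - 128 = -42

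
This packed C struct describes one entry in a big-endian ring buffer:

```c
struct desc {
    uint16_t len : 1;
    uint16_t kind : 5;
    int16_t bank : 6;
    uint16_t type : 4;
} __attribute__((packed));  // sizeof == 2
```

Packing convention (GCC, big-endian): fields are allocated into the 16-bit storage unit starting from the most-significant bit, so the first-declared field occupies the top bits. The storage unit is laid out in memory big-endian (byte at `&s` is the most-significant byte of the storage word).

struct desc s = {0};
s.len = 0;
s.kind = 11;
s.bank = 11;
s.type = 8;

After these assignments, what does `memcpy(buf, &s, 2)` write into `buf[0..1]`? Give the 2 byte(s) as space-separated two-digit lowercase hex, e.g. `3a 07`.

2c b8

len (1b) val=0 bits=0x0 at bit 15: 0x0000
kind (5b) val=11 bits=0xb at bit 10: 0x2c00
bank (6b) val=11 bits=0xb at bit 4: 0x2cb0
type (4b) val=8 bits=0x8 at bit 0: 0x2cb8
word = 0x2cb8 → big-endian bytes:
  [0]=0x2c  [1]=0xb8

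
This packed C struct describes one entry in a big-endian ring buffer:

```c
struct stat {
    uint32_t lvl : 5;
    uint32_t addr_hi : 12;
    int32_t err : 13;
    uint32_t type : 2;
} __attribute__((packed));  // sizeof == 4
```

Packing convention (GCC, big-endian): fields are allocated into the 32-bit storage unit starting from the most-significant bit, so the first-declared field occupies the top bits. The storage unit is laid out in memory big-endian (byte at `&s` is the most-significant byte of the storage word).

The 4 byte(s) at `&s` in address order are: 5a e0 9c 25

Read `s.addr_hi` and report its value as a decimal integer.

1473

[0]=0x5a [1]=0xe0 [2]=0x9c [3]=0x25 (big-endian) → word 0x5ae09c25
lvl [27+:5] = (word>>27) & 0x1f = 11
addr_hi [15+:12] = (word>>15) & 0xfff = 1473  ←
err [2+:13] = (word>>2) & 0x1fff = 1801
type [0+:2] = (word>>0) & 0x3 = 1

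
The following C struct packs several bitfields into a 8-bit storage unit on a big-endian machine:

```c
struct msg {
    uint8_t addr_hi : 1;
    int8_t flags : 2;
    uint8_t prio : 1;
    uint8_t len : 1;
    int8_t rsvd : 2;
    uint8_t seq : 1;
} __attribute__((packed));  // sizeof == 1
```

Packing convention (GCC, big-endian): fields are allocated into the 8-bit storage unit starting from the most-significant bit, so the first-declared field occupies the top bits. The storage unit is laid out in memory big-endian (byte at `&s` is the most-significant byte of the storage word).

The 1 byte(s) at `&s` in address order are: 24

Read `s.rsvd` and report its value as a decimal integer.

[0]=0x24 (big-endian) → word 0x24
addr_hi:1 @ bit 7 → (0x24>>7)&0x1 = 0x0
flags:2 @ bit 5 → (0x24>>5)&0x3 = 0x1
prio:1 @ bit 4 → (0x24>>4)&0x1 = 0x0
len:1 @ bit 3 → (0x24>>3)&0x1 = 0x0
rsvd:2 @ bit 1 → (0x24>>1)&0x3 = 0x2  ←
seq:1 @ bit 0 → (0x24>>0)&0x1 = 0x0
rsvd signed 2b, MSB=1: 2 - 4 = -2

-2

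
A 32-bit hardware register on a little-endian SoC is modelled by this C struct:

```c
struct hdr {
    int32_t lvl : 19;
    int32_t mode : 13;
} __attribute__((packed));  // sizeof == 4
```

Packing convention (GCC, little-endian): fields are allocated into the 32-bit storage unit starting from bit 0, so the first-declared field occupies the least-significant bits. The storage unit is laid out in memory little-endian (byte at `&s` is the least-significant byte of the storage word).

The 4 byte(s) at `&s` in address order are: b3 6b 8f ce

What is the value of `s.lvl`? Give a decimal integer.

-37965

[0]=0xb3 [1]=0x6b [2]=0x8f [3]=0xce (little-endian) → word 0xce8f6bb3
lvl:19 @ bit 0 → (0xce8f6bb3>>0)&0x7ffff = 0x76bb3  ←
mode:13 @ bit 19 → (0xce8f6bb3>>19)&0x1fff = 0x19d1
lvl signed 19b, MSB=1: 486323 - 524288 = -37965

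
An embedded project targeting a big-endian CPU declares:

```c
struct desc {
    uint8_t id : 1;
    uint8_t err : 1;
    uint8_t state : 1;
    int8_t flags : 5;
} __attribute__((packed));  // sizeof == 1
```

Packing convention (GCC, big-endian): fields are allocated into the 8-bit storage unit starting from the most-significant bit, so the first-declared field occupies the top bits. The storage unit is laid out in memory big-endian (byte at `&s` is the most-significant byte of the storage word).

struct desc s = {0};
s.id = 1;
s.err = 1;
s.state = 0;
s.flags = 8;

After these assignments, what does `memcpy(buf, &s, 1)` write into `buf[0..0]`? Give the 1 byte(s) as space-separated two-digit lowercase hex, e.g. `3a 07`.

c8

[7+:1] id=1 & 0x1 = 0x1; word=0x80
[6+:1] err=1 & 0x1 = 0x1; word=0xc0
[5+:1] state=0 & 0x1 = 0x0; word=0xc0
[0+:5] flags=8 & 0x1f = 0x8; word=0xc8
word = 0xc8 → big-endian bytes:
  [0]=0xc8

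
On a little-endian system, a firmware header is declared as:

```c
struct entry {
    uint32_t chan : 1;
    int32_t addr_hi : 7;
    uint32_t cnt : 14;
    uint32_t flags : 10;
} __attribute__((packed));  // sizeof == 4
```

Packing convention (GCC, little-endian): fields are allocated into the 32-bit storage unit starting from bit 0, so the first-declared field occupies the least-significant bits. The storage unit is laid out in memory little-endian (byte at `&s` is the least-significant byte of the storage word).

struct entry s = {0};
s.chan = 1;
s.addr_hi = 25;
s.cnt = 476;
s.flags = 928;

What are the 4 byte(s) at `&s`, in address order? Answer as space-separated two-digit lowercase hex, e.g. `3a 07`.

33 dc 01 e8

[0+:1] chan=1 & 0x1 = 0x1; word=0x00000001
[1+:7] addr_hi=25 & 0x7f = 0x19; word=0x00000033
[8+:14] cnt=476 & 0x3fff = 0x1dc; word=0x0001dc33
[22+:10] flags=928 & 0x3ff = 0x3a0; word=0xe801dc33
word = 0xe801dc33 → little-endian bytes:
  [0]=0x33  [1]=0xdc  [2]=0x01  [3]=0xe8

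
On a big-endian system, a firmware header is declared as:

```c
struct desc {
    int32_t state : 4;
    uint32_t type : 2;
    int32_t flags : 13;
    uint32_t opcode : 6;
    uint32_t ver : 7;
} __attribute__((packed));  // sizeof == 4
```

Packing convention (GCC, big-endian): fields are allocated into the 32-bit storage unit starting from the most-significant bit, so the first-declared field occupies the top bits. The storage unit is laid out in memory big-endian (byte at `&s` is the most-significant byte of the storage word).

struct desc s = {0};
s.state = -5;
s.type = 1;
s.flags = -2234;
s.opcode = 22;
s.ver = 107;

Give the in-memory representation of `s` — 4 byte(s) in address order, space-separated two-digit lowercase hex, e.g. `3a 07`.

b6 e8 cb 6b

state (4b) val=-5 bits=0xb at bit 28: 0xb0000000
type (2b) val=1 bits=0x1 at bit 26: 0xb4000000
flags (13b) val=-2234 bits=0x1746 at bit 13: 0xb6e8c000
opcode (6b) val=22 bits=0x16 at bit 7: 0xb6e8cb00
ver (7b) val=107 bits=0x6b at bit 0: 0xb6e8cb6b
word = 0xb6e8cb6b → big-endian bytes:
  [0]=0xb6  [1]=0xe8  [2]=0xcb  [3]=0x6b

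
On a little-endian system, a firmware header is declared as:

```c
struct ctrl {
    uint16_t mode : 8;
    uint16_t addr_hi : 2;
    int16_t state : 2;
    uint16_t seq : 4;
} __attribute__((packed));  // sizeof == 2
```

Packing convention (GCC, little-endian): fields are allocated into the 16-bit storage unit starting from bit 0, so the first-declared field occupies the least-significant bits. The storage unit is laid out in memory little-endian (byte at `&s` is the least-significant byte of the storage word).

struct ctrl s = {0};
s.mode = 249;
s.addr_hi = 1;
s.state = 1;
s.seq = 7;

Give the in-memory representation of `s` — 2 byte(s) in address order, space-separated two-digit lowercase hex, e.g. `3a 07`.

[0+:8] mode=249 & 0xff = 0xf9; word=0x00f9
[8+:2] addr_hi=1 & 0x3 = 0x1; word=0x01f9
[10+:2] state=1 & 0x3 = 0x1; word=0x05f9
[12+:4] seq=7 & 0xf = 0x7; word=0x75f9
word = 0x75f9 → little-endian bytes:
  [0]=0xf9  [1]=0x75

f9 75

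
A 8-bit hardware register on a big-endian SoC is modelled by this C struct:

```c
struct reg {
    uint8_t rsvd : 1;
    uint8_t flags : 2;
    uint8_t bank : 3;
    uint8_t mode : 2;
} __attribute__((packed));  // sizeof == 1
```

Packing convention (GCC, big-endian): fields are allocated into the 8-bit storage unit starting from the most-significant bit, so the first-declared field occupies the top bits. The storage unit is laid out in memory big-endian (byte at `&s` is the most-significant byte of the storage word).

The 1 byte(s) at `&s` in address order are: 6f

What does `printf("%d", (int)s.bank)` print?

3

[0]=0x6f (big-endian) → word 0x6f
rsvd:1 @ bit 7 → (0x6f>>7)&0x1 = 0x0
flags:2 @ bit 5 → (0x6f>>5)&0x3 = 0x3
bank:3 @ bit 2 → (0x6f>>2)&0x7 = 0x3  ←
mode:2 @ bit 0 → (0x6f>>0)&0x3 = 0x3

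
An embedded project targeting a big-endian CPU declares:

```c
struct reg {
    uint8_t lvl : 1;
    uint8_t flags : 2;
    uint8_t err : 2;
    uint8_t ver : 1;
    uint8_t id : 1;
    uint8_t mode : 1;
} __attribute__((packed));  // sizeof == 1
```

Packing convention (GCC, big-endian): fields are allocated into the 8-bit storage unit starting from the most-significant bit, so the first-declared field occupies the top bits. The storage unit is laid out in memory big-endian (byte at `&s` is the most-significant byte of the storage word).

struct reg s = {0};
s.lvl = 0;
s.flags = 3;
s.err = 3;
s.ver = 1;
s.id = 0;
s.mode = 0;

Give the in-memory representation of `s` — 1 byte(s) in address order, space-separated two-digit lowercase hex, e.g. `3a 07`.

[7+:1] lvl=0 & 0x1 = 0x0; word=0x00
[5+:2] flags=3 & 0x3 = 0x3; word=0x60
[3+:2] err=3 & 0x3 = 0x3; word=0x78
[2+:1] ver=1 & 0x1 = 0x1; word=0x7c
[1+:1] id=0 & 0x1 = 0x0; word=0x7c
[0+:1] mode=0 & 0x1 = 0x0; word=0x7c
word = 0x7c → big-endian bytes:
  [0]=0x7c

7c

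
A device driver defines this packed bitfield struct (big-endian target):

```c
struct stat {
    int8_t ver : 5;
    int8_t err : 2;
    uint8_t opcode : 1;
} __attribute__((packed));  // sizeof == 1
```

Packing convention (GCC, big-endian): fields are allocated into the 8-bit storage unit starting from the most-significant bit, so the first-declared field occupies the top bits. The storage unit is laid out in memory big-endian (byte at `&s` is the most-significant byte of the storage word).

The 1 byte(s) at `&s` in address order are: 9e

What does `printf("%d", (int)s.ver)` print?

[0]=0x9e (big-endian) → word 0x9e
ver:5 @ bit 3 → (0x9e>>3)&0x1f = 0x13  ←
err:2 @ bit 1 → (0x9e>>1)&0x3 = 0x3
opcode:1 @ bit 0 → (0x9e>>0)&0x1 = 0x0
ver signed 5b, MSB=1: 19 - 32 = -13

-13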